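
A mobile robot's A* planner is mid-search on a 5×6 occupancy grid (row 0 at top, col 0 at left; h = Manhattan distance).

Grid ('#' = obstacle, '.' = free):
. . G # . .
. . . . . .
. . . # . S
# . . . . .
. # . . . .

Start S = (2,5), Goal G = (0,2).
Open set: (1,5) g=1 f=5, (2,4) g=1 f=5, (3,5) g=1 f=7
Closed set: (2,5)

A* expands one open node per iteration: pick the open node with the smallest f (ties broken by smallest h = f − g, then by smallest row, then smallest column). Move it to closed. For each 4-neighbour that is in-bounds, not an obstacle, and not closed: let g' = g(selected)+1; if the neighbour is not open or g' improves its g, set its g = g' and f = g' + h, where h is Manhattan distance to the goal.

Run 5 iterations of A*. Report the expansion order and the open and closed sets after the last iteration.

step 1: expand (1,5) (f=5, h=4) → closed; open now [(0,5) g=2 f=5, (1,4) g=2 f=5, (2,4) g=1 f=5, (3,5) g=1 f=7]
step 2: expand (0,5) (f=5, h=3) → closed; open now [(0,4) g=3 f=5, (1,4) g=2 f=5, (2,4) g=1 f=5, (3,5) g=1 f=7]
step 3: expand (0,4) (f=5, h=2) → closed; open now [(1,4) g=2 f=5, (2,4) g=1 f=5, (3,5) g=1 f=7]
step 4: expand (1,4) (f=5, h=3) → closed; open now [(1,3) g=3 f=5, (2,4) g=1 f=5, (3,5) g=1 f=7]
step 5: expand (1,3) (f=5, h=2) → closed; open now [(1,2) g=4 f=5, (2,4) g=1 f=5, (3,5) g=1 f=7]

order=[(1,5) → (0,5) → (0,4) → (1,4) → (1,3)]; open=[(1,2) g=4 f=5, (2,4) g=1 f=5, (3,5) g=1 f=7]; closed=[(0,4), (0,5), (1,3), (1,4), (1,5), (2,5)]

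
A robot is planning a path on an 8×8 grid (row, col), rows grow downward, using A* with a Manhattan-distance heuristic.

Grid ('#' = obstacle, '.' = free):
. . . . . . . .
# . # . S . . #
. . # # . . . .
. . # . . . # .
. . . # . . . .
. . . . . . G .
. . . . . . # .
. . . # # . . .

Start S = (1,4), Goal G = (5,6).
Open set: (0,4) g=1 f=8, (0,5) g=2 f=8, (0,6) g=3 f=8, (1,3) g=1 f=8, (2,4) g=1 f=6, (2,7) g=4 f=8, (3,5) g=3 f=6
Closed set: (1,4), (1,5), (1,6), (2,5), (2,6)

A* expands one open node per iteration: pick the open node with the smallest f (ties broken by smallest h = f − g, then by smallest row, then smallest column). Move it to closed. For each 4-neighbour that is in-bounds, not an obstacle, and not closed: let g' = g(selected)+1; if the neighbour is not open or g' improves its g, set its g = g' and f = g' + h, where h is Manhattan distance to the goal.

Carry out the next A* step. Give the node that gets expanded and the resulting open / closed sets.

step 1: expand (3,5) (f=6, h=3) → closed; open now [(0,4) g=1 f=8, (0,5) g=2 f=8, (0,6) g=3 f=8, (1,3) g=1 f=8, (2,4) g=1 f=6, (2,7) g=4 f=8, (3,4) g=4 f=8, (4,5) g=4 f=6]

expanded=(3,5); open=[(0,4) g=1 f=8, (0,5) g=2 f=8, (0,6) g=3 f=8, (1,3) g=1 f=8, (2,4) g=1 f=6, (2,7) g=4 f=8, (3,4) g=4 f=8, (4,5) g=4 f=6]; closed=[(1,4), (1,5), (1,6), (2,5), (2,6), (3,5)]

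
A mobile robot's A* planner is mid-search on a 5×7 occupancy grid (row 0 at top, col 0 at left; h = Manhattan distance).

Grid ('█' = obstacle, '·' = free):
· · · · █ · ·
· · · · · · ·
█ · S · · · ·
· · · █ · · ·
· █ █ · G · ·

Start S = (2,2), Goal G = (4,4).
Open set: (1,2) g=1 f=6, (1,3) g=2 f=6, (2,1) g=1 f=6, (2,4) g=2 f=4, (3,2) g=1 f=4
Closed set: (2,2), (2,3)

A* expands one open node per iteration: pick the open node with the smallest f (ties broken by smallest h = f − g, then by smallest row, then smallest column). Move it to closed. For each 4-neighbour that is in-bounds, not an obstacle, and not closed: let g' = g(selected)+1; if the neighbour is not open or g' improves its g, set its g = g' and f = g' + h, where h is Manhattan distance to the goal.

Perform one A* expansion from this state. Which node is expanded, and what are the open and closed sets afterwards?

step 1: expand (2,4) (f=4, h=2) → closed; open now [(1,2) g=1 f=6, (1,3) g=2 f=6, (1,4) g=3 f=6, (2,1) g=1 f=6, (2,5) g=3 f=6, (3,2) g=1 f=4, (3,4) g=3 f=4]

expanded=(2,4); open=[(1,2) g=1 f=6, (1,3) g=2 f=6, (1,4) g=3 f=6, (2,1) g=1 f=6, (2,5) g=3 f=6, (3,2) g=1 f=4, (3,4) g=3 f=4]; closed=[(2,2), (2,3), (2,4)]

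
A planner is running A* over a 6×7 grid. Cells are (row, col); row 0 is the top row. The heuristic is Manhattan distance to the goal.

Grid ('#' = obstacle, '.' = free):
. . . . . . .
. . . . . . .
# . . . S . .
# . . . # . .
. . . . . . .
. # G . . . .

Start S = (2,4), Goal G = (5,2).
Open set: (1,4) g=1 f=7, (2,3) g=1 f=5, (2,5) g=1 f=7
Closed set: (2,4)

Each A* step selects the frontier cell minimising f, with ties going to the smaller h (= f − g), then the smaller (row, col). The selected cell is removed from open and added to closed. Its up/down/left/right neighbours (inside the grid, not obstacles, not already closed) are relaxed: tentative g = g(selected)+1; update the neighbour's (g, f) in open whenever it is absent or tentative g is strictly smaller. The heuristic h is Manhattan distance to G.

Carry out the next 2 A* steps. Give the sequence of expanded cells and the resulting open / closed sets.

step 1: expand (2,3) (f=5, h=4) → closed; open now [(1,3) g=2 f=7, (1,4) g=1 f=7, (2,2) g=2 f=5, (2,5) g=1 f=7, (3,3) g=2 f=5]
step 2: expand (2,2) (f=5, h=3) → closed; open now [(1,2) g=3 f=7, (1,3) g=2 f=7, (1,4) g=1 f=7, (2,1) g=3 f=7, (2,5) g=1 f=7, (3,2) g=3 f=5, (3,3) g=2 f=5]

order=[(2,3) → (2,2)]; open=[(1,2) g=3 f=7, (1,3) g=2 f=7, (1,4) g=1 f=7, (2,1) g=3 f=7, (2,5) g=1 f=7, (3,2) g=3 f=5, (3,3) g=2 f=5]; closed=[(2,2), (2,3), (2,4)]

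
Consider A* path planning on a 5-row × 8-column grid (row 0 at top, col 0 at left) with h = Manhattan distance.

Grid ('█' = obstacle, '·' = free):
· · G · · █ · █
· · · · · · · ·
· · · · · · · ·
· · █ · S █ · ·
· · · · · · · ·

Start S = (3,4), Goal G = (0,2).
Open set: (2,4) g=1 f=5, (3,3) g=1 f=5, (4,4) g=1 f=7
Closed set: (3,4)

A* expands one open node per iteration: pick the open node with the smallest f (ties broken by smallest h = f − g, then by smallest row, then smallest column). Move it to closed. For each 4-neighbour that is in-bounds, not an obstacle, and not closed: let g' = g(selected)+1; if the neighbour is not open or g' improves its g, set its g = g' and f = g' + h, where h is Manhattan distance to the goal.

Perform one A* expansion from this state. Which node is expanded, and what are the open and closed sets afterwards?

expanded=(2,4); open=[(1,4) g=2 f=5, (2,3) g=2 f=5, (2,5) g=2 f=7, (3,3) g=1 f=5, (4,4) g=1 f=7]; closed=[(2,4), (3,4)]

step 1: expand (2,4) (f=5, h=4) → closed; open now [(1,4) g=2 f=5, (2,3) g=2 f=5, (2,5) g=2 f=7, (3,3) g=1 f=5, (4,4) g=1 f=7]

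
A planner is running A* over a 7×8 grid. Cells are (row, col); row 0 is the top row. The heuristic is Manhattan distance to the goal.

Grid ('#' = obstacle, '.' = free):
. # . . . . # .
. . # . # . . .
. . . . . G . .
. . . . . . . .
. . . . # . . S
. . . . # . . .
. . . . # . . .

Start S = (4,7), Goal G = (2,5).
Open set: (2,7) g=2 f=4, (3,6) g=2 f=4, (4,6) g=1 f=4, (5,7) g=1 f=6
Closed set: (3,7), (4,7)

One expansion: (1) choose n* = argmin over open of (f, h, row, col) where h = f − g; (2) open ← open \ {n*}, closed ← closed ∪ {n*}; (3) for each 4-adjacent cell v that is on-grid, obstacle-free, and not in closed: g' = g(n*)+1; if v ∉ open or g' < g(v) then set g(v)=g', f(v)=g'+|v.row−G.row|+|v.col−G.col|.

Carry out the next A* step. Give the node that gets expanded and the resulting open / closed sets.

step 1: expand (2,7) (f=4, h=2) → closed; open now [(1,7) g=3 f=6, (2,6) g=3 f=4, (3,6) g=2 f=4, (4,6) g=1 f=4, (5,7) g=1 f=6]

expanded=(2,7); open=[(1,7) g=3 f=6, (2,6) g=3 f=4, (3,6) g=2 f=4, (4,6) g=1 f=4, (5,7) g=1 f=6]; closed=[(2,7), (3,7), (4,7)]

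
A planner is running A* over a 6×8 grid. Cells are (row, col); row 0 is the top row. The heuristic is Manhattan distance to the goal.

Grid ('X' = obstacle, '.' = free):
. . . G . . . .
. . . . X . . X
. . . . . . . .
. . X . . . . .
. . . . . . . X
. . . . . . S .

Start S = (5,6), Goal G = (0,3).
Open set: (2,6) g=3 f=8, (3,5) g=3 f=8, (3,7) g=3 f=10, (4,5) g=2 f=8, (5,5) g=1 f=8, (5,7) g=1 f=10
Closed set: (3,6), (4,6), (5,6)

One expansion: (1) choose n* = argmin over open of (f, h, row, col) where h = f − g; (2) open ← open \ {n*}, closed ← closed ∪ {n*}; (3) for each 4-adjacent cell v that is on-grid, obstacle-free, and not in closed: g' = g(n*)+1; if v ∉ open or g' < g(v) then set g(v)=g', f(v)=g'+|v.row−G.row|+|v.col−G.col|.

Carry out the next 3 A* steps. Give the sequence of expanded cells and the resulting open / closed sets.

order=[(2,6) → (1,6) → (0,6)]; open=[(0,5) g=6 f=8, (0,7) g=6 f=10, (1,5) g=5 f=8, (2,5) g=4 f=8, (2,7) g=4 f=10, (3,5) g=3 f=8, (3,7) g=3 f=10, (4,5) g=2 f=8, (5,5) g=1 f=8, (5,7) g=1 f=10]; closed=[(0,6), (1,6), (2,6), (3,6), (4,6), (5,6)]

step 1: expand (2,6) (f=8, h=5) → closed; open now [(1,6) g=4 f=8, (2,5) g=4 f=8, (2,7) g=4 f=10, (3,5) g=3 f=8, (3,7) g=3 f=10, (4,5) g=2 f=8, (5,5) g=1 f=8, (5,7) g=1 f=10]
step 2: expand (1,6) (f=8, h=4) → closed; open now [(0,6) g=5 f=8, (1,5) g=5 f=8, (2,5) g=4 f=8, (2,7) g=4 f=10, (3,5) g=3 f=8, (3,7) g=3 f=10, (4,5) g=2 f=8, (5,5) g=1 f=8, (5,7) g=1 f=10]
step 3: expand (0,6) (f=8, h=3) → closed; open now [(0,5) g=6 f=8, (0,7) g=6 f=10, (1,5) g=5 f=8, (2,5) g=4 f=8, (2,7) g=4 f=10, (3,5) g=3 f=8, (3,7) g=3 f=10, (4,5) g=2 f=8, (5,5) g=1 f=8, (5,7) g=1 f=10]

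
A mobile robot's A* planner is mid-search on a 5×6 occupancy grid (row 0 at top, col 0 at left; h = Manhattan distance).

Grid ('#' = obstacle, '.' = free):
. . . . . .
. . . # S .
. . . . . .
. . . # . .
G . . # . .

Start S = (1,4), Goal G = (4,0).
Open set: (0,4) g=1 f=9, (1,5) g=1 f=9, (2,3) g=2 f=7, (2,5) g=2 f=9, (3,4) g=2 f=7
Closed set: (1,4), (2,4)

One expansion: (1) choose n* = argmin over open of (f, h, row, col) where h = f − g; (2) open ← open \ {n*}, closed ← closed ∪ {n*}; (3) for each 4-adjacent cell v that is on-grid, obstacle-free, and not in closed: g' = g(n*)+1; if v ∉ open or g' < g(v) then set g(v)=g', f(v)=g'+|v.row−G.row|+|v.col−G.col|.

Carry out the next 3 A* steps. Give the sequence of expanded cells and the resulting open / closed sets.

step 1: expand (2,3) (f=7, h=5) → closed; open now [(0,4) g=1 f=9, (1,5) g=1 f=9, (2,2) g=3 f=7, (2,5) g=2 f=9, (3,4) g=2 f=7]
step 2: expand (2,2) (f=7, h=4) → closed; open now [(0,4) g=1 f=9, (1,2) g=4 f=9, (1,5) g=1 f=9, (2,1) g=4 f=7, (2,5) g=2 f=9, (3,2) g=4 f=7, (3,4) g=2 f=7]
step 3: expand (2,1) (f=7, h=3) → closed; open now [(0,4) g=1 f=9, (1,1) g=5 f=9, (1,2) g=4 f=9, (1,5) g=1 f=9, (2,0) g=5 f=7, (2,5) g=2 f=9, (3,1) g=5 f=7, (3,2) g=4 f=7, (3,4) g=2 f=7]

order=[(2,3) → (2,2) → (2,1)]; open=[(0,4) g=1 f=9, (1,1) g=5 f=9, (1,2) g=4 f=9, (1,5) g=1 f=9, (2,0) g=5 f=7, (2,5) g=2 f=9, (3,1) g=5 f=7, (3,2) g=4 f=7, (3,4) g=2 f=7]; closed=[(1,4), (2,1), (2,2), (2,3), (2,4)]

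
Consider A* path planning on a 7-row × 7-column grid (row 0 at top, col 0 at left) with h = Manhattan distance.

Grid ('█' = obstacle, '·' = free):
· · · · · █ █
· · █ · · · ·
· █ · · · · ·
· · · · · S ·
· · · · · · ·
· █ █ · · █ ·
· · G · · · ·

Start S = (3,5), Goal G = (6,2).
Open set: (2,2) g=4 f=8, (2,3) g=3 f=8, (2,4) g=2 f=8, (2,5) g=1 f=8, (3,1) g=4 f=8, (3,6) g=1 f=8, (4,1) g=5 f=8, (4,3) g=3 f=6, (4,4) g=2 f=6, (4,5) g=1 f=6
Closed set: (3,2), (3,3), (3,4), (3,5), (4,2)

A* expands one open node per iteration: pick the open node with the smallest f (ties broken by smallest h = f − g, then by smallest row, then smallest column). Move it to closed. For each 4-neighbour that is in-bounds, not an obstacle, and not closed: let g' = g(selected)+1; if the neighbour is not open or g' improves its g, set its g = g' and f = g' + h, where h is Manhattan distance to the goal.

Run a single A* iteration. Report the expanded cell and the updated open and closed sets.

expanded=(4,3); open=[(2,2) g=4 f=8, (2,3) g=3 f=8, (2,4) g=2 f=8, (2,5) g=1 f=8, (3,1) g=4 f=8, (3,6) g=1 f=8, (4,1) g=5 f=8, (4,4) g=2 f=6, (4,5) g=1 f=6, (5,3) g=4 f=6]; closed=[(3,2), (3,3), (3,4), (3,5), (4,2), (4,3)]

step 1: expand (4,3) (f=6, h=3) → closed; open now [(2,2) g=4 f=8, (2,3) g=3 f=8, (2,4) g=2 f=8, (2,5) g=1 f=8, (3,1) g=4 f=8, (3,6) g=1 f=8, (4,1) g=5 f=8, (4,4) g=2 f=6, (4,5) g=1 f=6, (5,3) g=4 f=6]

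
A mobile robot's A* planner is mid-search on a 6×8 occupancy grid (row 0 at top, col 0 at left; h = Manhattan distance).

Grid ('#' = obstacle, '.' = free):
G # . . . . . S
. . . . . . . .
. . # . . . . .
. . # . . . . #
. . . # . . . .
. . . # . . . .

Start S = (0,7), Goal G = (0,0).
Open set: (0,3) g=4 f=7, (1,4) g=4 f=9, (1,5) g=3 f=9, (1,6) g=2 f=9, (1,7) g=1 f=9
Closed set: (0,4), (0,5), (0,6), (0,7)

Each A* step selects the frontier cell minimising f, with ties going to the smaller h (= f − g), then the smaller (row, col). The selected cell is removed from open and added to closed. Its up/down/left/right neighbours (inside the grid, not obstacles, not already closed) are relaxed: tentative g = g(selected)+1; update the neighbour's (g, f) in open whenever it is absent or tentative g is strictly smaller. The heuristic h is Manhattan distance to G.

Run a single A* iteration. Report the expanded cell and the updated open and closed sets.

step 1: expand (0,3) (f=7, h=3) → closed; open now [(0,2) g=5 f=7, (1,3) g=5 f=9, (1,4) g=4 f=9, (1,5) g=3 f=9, (1,6) g=2 f=9, (1,7) g=1 f=9]

expanded=(0,3); open=[(0,2) g=5 f=7, (1,3) g=5 f=9, (1,4) g=4 f=9, (1,5) g=3 f=9, (1,6) g=2 f=9, (1,7) g=1 f=9]; closed=[(0,3), (0,4), (0,5), (0,6), (0,7)]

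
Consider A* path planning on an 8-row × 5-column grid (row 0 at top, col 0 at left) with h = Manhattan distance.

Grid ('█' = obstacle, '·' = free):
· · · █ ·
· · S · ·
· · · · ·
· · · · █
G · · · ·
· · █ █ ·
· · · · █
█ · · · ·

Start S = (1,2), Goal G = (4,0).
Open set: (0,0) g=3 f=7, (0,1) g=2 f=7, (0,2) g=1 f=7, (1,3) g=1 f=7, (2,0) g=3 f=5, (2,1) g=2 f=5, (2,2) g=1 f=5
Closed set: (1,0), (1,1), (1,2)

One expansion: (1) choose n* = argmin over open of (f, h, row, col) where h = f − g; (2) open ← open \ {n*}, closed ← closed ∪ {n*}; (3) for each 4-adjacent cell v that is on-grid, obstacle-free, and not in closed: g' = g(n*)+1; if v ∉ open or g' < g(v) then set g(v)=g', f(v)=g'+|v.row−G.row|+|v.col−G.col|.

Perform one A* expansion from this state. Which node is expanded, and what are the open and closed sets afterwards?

step 1: expand (2,0) (f=5, h=2) → closed; open now [(0,0) g=3 f=7, (0,1) g=2 f=7, (0,2) g=1 f=7, (1,3) g=1 f=7, (2,1) g=2 f=5, (2,2) g=1 f=5, (3,0) g=4 f=5]

expanded=(2,0); open=[(0,0) g=3 f=7, (0,1) g=2 f=7, (0,2) g=1 f=7, (1,3) g=1 f=7, (2,1) g=2 f=5, (2,2) g=1 f=5, (3,0) g=4 f=5]; closed=[(1,0), (1,1), (1,2), (2,0)]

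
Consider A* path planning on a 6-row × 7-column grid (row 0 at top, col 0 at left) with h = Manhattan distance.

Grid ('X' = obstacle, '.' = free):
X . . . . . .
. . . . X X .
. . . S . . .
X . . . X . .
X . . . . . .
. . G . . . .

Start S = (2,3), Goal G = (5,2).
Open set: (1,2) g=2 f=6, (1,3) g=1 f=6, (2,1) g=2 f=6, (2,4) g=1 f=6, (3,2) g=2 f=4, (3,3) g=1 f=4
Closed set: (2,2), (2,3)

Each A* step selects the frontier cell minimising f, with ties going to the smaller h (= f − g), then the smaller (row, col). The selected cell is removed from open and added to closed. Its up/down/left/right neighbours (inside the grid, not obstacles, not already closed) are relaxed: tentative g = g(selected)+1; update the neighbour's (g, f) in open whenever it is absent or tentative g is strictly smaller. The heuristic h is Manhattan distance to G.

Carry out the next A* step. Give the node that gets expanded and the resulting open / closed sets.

expanded=(3,2); open=[(1,2) g=2 f=6, (1,3) g=1 f=6, (2,1) g=2 f=6, (2,4) g=1 f=6, (3,1) g=3 f=6, (3,3) g=1 f=4, (4,2) g=3 f=4]; closed=[(2,2), (2,3), (3,2)]

step 1: expand (3,2) (f=4, h=2) → closed; open now [(1,2) g=2 f=6, (1,3) g=1 f=6, (2,1) g=2 f=6, (2,4) g=1 f=6, (3,1) g=3 f=6, (3,3) g=1 f=4, (4,2) g=3 f=4]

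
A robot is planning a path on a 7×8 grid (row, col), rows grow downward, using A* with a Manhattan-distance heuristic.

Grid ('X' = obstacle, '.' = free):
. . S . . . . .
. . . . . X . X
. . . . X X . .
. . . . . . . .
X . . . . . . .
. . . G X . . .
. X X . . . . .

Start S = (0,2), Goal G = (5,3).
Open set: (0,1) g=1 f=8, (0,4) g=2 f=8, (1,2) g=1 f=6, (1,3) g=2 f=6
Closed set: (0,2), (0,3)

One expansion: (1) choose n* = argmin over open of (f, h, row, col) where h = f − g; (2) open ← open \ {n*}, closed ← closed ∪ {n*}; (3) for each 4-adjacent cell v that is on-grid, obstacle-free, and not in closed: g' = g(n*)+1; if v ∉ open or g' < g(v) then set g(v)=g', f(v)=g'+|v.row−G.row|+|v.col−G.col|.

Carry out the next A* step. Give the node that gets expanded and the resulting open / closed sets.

expanded=(1,3); open=[(0,1) g=1 f=8, (0,4) g=2 f=8, (1,2) g=1 f=6, (1,4) g=3 f=8, (2,3) g=3 f=6]; closed=[(0,2), (0,3), (1,3)]

step 1: expand (1,3) (f=6, h=4) → closed; open now [(0,1) g=1 f=8, (0,4) g=2 f=8, (1,2) g=1 f=6, (1,4) g=3 f=8, (2,3) g=3 f=6]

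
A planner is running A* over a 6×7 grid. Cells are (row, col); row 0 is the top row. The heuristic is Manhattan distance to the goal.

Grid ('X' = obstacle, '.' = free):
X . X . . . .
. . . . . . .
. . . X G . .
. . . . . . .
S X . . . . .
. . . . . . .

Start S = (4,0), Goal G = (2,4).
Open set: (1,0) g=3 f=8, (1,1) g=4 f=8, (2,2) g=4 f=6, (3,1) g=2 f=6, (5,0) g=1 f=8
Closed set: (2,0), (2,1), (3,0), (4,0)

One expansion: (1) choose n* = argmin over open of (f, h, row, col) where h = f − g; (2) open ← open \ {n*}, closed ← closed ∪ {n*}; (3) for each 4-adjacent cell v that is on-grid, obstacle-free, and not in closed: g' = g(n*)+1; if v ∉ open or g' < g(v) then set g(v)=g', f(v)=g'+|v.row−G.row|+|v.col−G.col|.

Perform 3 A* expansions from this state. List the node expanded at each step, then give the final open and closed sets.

step 1: expand (2,2) (f=6, h=2) → closed; open now [(1,0) g=3 f=8, (1,1) g=4 f=8, (1,2) g=5 f=8, (3,1) g=2 f=6, (3,2) g=5 f=8, (5,0) g=1 f=8]
step 2: expand (3,1) (f=6, h=4) → closed; open now [(1,0) g=3 f=8, (1,1) g=4 f=8, (1,2) g=5 f=8, (3,2) g=3 f=6, (5,0) g=1 f=8]
step 3: expand (3,2) (f=6, h=3) → closed; open now [(1,0) g=3 f=8, (1,1) g=4 f=8, (1,2) g=5 f=8, (3,3) g=4 f=6, (4,2) g=4 f=8, (5,0) g=1 f=8]

order=[(2,2) → (3,1) → (3,2)]; open=[(1,0) g=3 f=8, (1,1) g=4 f=8, (1,2) g=5 f=8, (3,3) g=4 f=6, (4,2) g=4 f=8, (5,0) g=1 f=8]; closed=[(2,0), (2,1), (2,2), (3,0), (3,1), (3,2), (4,0)]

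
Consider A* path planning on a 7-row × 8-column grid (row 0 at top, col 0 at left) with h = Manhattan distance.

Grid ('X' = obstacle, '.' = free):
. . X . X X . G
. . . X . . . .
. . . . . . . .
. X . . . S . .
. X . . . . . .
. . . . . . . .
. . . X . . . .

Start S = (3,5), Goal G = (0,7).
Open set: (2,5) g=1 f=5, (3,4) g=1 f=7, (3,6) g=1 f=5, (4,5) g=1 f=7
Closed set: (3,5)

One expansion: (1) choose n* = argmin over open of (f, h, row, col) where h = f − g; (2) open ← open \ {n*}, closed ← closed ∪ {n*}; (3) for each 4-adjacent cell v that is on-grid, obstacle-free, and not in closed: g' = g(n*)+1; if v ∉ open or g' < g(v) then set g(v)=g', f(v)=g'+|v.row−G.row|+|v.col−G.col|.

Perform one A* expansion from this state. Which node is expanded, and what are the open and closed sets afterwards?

expanded=(2,5); open=[(1,5) g=2 f=5, (2,4) g=2 f=7, (2,6) g=2 f=5, (3,4) g=1 f=7, (3,6) g=1 f=5, (4,5) g=1 f=7]; closed=[(2,5), (3,5)]

step 1: expand (2,5) (f=5, h=4) → closed; open now [(1,5) g=2 f=5, (2,4) g=2 f=7, (2,6) g=2 f=5, (3,4) g=1 f=7, (3,6) g=1 f=5, (4,5) g=1 f=7]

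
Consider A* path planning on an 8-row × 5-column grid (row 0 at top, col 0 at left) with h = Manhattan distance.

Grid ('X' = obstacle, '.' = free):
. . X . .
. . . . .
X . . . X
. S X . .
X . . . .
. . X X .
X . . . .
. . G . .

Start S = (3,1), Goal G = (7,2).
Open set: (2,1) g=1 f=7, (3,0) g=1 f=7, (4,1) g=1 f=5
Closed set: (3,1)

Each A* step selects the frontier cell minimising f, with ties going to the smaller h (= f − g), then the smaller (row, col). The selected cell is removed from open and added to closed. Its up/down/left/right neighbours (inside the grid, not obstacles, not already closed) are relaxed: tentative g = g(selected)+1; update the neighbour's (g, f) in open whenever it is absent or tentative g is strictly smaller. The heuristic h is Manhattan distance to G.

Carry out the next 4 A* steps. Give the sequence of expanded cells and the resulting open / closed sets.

step 1: expand (4,1) (f=5, h=4) → closed; open now [(2,1) g=1 f=7, (3,0) g=1 f=7, (4,2) g=2 f=5, (5,1) g=2 f=5]
step 2: expand (4,2) (f=5, h=3) → closed; open now [(2,1) g=1 f=7, (3,0) g=1 f=7, (4,3) g=3 f=7, (5,1) g=2 f=5]
step 3: expand (5,1) (f=5, h=3) → closed; open now [(2,1) g=1 f=7, (3,0) g=1 f=7, (4,3) g=3 f=7, (5,0) g=3 f=7, (6,1) g=3 f=5]
step 4: expand (6,1) (f=5, h=2) → closed; open now [(2,1) g=1 f=7, (3,0) g=1 f=7, (4,3) g=3 f=7, (5,0) g=3 f=7, (6,2) g=4 f=5, (7,1) g=4 f=5]

order=[(4,1) → (4,2) → (5,1) → (6,1)]; open=[(2,1) g=1 f=7, (3,0) g=1 f=7, (4,3) g=3 f=7, (5,0) g=3 f=7, (6,2) g=4 f=5, (7,1) g=4 f=5]; closed=[(3,1), (4,1), (4,2), (5,1), (6,1)]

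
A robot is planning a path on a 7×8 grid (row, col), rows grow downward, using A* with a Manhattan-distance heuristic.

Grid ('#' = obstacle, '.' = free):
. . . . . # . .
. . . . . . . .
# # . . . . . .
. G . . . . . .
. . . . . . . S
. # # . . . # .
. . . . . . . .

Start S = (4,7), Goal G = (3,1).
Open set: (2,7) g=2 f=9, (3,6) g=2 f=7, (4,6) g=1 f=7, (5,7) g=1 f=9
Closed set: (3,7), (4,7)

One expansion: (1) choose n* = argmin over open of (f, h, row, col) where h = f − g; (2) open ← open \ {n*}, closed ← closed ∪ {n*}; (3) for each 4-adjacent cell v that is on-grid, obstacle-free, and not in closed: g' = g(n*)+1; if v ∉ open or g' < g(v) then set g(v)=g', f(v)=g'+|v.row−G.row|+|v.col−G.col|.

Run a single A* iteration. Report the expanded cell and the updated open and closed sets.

step 1: expand (3,6) (f=7, h=5) → closed; open now [(2,6) g=3 f=9, (2,7) g=2 f=9, (3,5) g=3 f=7, (4,6) g=1 f=7, (5,7) g=1 f=9]

expanded=(3,6); open=[(2,6) g=3 f=9, (2,7) g=2 f=9, (3,5) g=3 f=7, (4,6) g=1 f=7, (5,7) g=1 f=9]; closed=[(3,6), (3,7), (4,7)]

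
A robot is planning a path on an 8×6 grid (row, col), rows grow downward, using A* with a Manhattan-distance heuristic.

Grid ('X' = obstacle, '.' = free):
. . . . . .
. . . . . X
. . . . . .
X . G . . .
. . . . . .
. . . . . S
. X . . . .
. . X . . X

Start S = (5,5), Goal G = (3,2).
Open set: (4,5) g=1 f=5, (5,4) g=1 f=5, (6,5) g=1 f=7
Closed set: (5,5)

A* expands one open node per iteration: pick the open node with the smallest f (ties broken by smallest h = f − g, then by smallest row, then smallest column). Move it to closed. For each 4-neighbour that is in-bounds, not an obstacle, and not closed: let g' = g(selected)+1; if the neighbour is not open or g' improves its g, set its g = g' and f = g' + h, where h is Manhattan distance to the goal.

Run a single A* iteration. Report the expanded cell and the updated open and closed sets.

step 1: expand (4,5) (f=5, h=4) → closed; open now [(3,5) g=2 f=5, (4,4) g=2 f=5, (5,4) g=1 f=5, (6,5) g=1 f=7]

expanded=(4,5); open=[(3,5) g=2 f=5, (4,4) g=2 f=5, (5,4) g=1 f=5, (6,5) g=1 f=7]; closed=[(4,5), (5,5)]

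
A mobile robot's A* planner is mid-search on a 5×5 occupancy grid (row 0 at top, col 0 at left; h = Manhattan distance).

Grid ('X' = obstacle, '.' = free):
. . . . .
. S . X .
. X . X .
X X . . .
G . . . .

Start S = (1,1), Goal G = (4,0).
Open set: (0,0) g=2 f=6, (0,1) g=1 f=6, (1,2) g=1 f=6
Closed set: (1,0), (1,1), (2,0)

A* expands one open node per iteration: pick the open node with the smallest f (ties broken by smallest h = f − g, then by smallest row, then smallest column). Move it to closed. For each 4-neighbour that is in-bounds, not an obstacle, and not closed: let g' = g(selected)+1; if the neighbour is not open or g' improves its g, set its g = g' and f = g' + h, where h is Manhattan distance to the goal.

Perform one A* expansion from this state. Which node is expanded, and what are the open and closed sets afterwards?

expanded=(0,0); open=[(0,1) g=1 f=6, (1,2) g=1 f=6]; closed=[(0,0), (1,0), (1,1), (2,0)]

step 1: expand (0,0) (f=6, h=4) → closed; open now [(0,1) g=1 f=6, (1,2) g=1 f=6]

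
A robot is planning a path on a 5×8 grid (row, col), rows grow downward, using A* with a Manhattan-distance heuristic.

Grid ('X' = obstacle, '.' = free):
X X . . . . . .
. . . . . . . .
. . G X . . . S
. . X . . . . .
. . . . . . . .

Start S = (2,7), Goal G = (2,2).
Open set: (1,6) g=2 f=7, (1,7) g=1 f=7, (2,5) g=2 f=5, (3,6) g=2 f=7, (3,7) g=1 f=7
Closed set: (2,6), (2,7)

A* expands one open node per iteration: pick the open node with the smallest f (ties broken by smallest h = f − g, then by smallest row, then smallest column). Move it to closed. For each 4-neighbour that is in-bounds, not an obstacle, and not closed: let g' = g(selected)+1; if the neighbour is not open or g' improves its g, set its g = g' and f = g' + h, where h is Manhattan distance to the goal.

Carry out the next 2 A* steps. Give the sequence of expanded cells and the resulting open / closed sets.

order=[(2,5) → (2,4)]; open=[(1,4) g=4 f=7, (1,5) g=3 f=7, (1,6) g=2 f=7, (1,7) g=1 f=7, (3,4) g=4 f=7, (3,5) g=3 f=7, (3,6) g=2 f=7, (3,7) g=1 f=7]; closed=[(2,4), (2,5), (2,6), (2,7)]

step 1: expand (2,5) (f=5, h=3) → closed; open now [(1,5) g=3 f=7, (1,6) g=2 f=7, (1,7) g=1 f=7, (2,4) g=3 f=5, (3,5) g=3 f=7, (3,6) g=2 f=7, (3,7) g=1 f=7]
step 2: expand (2,4) (f=5, h=2) → closed; open now [(1,4) g=4 f=7, (1,5) g=3 f=7, (1,6) g=2 f=7, (1,7) g=1 f=7, (3,4) g=4 f=7, (3,5) g=3 f=7, (3,6) g=2 f=7, (3,7) g=1 f=7]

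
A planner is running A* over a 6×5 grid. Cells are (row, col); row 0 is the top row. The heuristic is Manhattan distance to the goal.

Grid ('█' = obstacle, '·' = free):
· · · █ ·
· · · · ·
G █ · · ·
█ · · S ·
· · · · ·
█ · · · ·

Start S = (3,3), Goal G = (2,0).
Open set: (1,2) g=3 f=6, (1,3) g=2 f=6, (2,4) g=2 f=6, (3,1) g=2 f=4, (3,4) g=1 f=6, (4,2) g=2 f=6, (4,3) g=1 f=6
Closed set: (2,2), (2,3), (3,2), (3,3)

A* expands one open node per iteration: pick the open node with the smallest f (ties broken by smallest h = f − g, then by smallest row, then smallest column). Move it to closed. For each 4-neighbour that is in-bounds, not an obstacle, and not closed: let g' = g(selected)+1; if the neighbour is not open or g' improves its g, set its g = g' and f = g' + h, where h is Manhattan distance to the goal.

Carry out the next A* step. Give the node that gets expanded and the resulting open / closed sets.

step 1: expand (3,1) (f=4, h=2) → closed; open now [(1,2) g=3 f=6, (1,3) g=2 f=6, (2,4) g=2 f=6, (3,4) g=1 f=6, (4,1) g=3 f=6, (4,2) g=2 f=6, (4,3) g=1 f=6]

expanded=(3,1); open=[(1,2) g=3 f=6, (1,3) g=2 f=6, (2,4) g=2 f=6, (3,4) g=1 f=6, (4,1) g=3 f=6, (4,2) g=2 f=6, (4,3) g=1 f=6]; closed=[(2,2), (2,3), (3,1), (3,2), (3,3)]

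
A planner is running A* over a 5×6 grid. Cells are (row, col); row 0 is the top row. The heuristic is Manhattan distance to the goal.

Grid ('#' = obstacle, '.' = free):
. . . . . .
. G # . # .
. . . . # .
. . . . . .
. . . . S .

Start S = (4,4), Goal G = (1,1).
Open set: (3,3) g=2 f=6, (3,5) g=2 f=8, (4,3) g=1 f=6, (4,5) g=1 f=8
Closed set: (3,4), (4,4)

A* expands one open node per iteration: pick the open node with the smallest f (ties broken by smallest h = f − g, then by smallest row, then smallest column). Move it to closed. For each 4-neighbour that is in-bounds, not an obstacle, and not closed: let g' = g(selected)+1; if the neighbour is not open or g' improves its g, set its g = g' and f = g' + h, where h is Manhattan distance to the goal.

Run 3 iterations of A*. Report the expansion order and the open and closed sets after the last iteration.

order=[(3,3) → (2,3) → (1,3)]; open=[(0,3) g=5 f=8, (2,2) g=4 f=6, (3,2) g=3 f=6, (3,5) g=2 f=8, (4,3) g=1 f=6, (4,5) g=1 f=8]; closed=[(1,3), (2,3), (3,3), (3,4), (4,4)]

step 1: expand (3,3) (f=6, h=4) → closed; open now [(2,3) g=3 f=6, (3,2) g=3 f=6, (3,5) g=2 f=8, (4,3) g=1 f=6, (4,5) g=1 f=8]
step 2: expand (2,3) (f=6, h=3) → closed; open now [(1,3) g=4 f=6, (2,2) g=4 f=6, (3,2) g=3 f=6, (3,5) g=2 f=8, (4,3) g=1 f=6, (4,5) g=1 f=8]
step 3: expand (1,3) (f=6, h=2) → closed; open now [(0,3) g=5 f=8, (2,2) g=4 f=6, (3,2) g=3 f=6, (3,5) g=2 f=8, (4,3) g=1 f=6, (4,5) g=1 f=8]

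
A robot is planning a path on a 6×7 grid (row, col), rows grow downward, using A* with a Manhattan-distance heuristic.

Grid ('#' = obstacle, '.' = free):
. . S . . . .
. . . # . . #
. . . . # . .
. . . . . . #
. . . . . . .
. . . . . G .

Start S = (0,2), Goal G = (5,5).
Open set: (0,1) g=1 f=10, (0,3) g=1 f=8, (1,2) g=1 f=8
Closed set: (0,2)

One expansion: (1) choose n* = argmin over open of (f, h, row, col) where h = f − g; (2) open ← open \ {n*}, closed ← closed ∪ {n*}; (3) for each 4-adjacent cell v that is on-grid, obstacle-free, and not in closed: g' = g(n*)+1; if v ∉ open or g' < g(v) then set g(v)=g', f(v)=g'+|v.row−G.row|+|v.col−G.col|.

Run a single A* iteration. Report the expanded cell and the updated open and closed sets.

expanded=(0,3); open=[(0,1) g=1 f=10, (0,4) g=2 f=8, (1,2) g=1 f=8]; closed=[(0,2), (0,3)]

step 1: expand (0,3) (f=8, h=7) → closed; open now [(0,1) g=1 f=10, (0,4) g=2 f=8, (1,2) g=1 f=8]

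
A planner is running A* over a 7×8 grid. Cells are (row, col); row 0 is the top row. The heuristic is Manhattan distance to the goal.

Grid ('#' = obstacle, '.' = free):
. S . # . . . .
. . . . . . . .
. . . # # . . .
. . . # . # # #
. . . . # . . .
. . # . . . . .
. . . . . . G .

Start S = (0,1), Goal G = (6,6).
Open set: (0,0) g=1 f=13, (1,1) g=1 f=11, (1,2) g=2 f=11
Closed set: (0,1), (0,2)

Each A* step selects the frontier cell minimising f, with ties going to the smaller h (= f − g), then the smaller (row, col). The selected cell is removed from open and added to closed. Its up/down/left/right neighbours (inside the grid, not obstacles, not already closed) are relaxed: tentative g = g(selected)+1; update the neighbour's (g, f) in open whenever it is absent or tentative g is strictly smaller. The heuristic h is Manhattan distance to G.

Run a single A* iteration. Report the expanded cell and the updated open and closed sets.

expanded=(1,2); open=[(0,0) g=1 f=13, (1,1) g=1 f=11, (1,3) g=3 f=11, (2,2) g=3 f=11]; closed=[(0,1), (0,2), (1,2)]

step 1: expand (1,2) (f=11, h=9) → closed; open now [(0,0) g=1 f=13, (1,1) g=1 f=11, (1,3) g=3 f=11, (2,2) g=3 f=11]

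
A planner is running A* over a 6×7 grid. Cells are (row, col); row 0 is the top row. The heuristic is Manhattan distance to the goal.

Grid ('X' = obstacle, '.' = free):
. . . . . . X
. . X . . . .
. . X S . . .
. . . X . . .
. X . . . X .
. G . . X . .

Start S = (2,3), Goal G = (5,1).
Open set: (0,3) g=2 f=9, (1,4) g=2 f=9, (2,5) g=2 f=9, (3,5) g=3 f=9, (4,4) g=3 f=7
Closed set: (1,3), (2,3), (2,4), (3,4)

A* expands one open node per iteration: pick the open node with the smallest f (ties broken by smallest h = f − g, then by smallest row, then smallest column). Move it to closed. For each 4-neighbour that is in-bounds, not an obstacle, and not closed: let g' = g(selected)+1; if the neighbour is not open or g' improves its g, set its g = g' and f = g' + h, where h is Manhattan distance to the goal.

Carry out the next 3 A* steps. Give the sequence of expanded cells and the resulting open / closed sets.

step 1: expand (4,4) (f=7, h=4) → closed; open now [(0,3) g=2 f=9, (1,4) g=2 f=9, (2,5) g=2 f=9, (3,5) g=3 f=9, (4,3) g=4 f=7]
step 2: expand (4,3) (f=7, h=3) → closed; open now [(0,3) g=2 f=9, (1,4) g=2 f=9, (2,5) g=2 f=9, (3,5) g=3 f=9, (4,2) g=5 f=7, (5,3) g=5 f=7]
step 3: expand (4,2) (f=7, h=2) → closed; open now [(0,3) g=2 f=9, (1,4) g=2 f=9, (2,5) g=2 f=9, (3,2) g=6 f=9, (3,5) g=3 f=9, (5,2) g=6 f=7, (5,3) g=5 f=7]

order=[(4,4) → (4,3) → (4,2)]; open=[(0,3) g=2 f=9, (1,4) g=2 f=9, (2,5) g=2 f=9, (3,2) g=6 f=9, (3,5) g=3 f=9, (5,2) g=6 f=7, (5,3) g=5 f=7]; closed=[(1,3), (2,3), (2,4), (3,4), (4,2), (4,3), (4,4)]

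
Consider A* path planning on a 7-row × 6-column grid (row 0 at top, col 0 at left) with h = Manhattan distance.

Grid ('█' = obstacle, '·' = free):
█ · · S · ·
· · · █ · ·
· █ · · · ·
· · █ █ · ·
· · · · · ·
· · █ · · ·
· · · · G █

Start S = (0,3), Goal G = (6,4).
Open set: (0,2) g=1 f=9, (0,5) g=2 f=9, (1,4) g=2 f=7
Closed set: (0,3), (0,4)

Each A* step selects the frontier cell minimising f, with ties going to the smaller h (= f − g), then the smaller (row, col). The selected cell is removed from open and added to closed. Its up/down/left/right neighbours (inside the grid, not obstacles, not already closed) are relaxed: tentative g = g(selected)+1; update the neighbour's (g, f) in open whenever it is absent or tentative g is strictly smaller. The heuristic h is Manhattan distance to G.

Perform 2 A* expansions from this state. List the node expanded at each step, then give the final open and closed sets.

order=[(1,4) → (2,4)]; open=[(0,2) g=1 f=9, (0,5) g=2 f=9, (1,5) g=3 f=9, (2,3) g=4 f=9, (2,5) g=4 f=9, (3,4) g=4 f=7]; closed=[(0,3), (0,4), (1,4), (2,4)]

step 1: expand (1,4) (f=7, h=5) → closed; open now [(0,2) g=1 f=9, (0,5) g=2 f=9, (1,5) g=3 f=9, (2,4) g=3 f=7]
step 2: expand (2,4) (f=7, h=4) → closed; open now [(0,2) g=1 f=9, (0,5) g=2 f=9, (1,5) g=3 f=9, (2,3) g=4 f=9, (2,5) g=4 f=9, (3,4) g=4 f=7]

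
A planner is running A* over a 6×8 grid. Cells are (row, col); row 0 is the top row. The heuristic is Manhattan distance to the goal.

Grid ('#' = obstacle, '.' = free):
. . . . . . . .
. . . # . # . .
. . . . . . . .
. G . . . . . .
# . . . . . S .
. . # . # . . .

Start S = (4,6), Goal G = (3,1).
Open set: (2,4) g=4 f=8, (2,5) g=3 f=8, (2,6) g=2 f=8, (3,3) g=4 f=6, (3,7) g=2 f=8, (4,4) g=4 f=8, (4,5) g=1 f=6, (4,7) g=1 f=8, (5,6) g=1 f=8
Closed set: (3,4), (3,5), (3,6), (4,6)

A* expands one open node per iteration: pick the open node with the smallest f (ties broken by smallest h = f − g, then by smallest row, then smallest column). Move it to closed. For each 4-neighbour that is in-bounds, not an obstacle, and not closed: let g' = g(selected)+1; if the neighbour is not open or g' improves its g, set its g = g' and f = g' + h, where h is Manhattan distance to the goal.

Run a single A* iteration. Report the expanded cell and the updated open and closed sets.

expanded=(3,3); open=[(2,3) g=5 f=8, (2,4) g=4 f=8, (2,5) g=3 f=8, (2,6) g=2 f=8, (3,2) g=5 f=6, (3,7) g=2 f=8, (4,3) g=5 f=8, (4,4) g=4 f=8, (4,5) g=1 f=6, (4,7) g=1 f=8, (5,6) g=1 f=8]; closed=[(3,3), (3,4), (3,5), (3,6), (4,6)]

step 1: expand (3,3) (f=6, h=2) → closed; open now [(2,3) g=5 f=8, (2,4) g=4 f=8, (2,5) g=3 f=8, (2,6) g=2 f=8, (3,2) g=5 f=6, (3,7) g=2 f=8, (4,3) g=5 f=8, (4,4) g=4 f=8, (4,5) g=1 f=6, (4,7) g=1 f=8, (5,6) g=1 f=8]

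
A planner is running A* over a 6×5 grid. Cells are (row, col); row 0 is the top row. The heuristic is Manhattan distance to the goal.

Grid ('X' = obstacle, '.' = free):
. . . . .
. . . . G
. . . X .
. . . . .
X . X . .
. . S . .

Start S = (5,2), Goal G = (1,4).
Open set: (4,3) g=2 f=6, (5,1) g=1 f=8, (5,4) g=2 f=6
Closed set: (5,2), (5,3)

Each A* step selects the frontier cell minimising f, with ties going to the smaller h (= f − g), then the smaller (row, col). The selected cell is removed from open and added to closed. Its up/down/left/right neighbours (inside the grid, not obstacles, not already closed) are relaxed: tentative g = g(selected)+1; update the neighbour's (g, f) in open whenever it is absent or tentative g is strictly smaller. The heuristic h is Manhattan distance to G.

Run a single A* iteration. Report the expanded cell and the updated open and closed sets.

expanded=(4,3); open=[(3,3) g=3 f=6, (4,4) g=3 f=6, (5,1) g=1 f=8, (5,4) g=2 f=6]; closed=[(4,3), (5,2), (5,3)]

step 1: expand (4,3) (f=6, h=4) → closed; open now [(3,3) g=3 f=6, (4,4) g=3 f=6, (5,1) g=1 f=8, (5,4) g=2 f=6]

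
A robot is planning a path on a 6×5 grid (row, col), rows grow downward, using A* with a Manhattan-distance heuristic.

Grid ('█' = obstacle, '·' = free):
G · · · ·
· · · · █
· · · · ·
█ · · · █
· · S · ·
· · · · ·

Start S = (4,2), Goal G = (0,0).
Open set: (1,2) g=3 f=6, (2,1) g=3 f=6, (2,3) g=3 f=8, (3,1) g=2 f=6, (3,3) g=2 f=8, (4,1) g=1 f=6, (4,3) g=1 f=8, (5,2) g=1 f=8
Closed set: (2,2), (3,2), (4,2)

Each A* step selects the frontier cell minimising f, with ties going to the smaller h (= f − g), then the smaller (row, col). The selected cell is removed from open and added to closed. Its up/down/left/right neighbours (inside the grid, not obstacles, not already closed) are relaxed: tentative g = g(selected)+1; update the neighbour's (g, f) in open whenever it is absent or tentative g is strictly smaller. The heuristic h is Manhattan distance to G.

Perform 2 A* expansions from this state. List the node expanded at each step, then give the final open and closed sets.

order=[(1,2) → (0,2)]; open=[(0,1) g=5 f=6, (0,3) g=5 f=8, (1,1) g=4 f=6, (1,3) g=4 f=8, (2,1) g=3 f=6, (2,3) g=3 f=8, (3,1) g=2 f=6, (3,3) g=2 f=8, (4,1) g=1 f=6, (4,3) g=1 f=8, (5,2) g=1 f=8]; closed=[(0,2), (1,2), (2,2), (3,2), (4,2)]

step 1: expand (1,2) (f=6, h=3) → closed; open now [(0,2) g=4 f=6, (1,1) g=4 f=6, (1,3) g=4 f=8, (2,1) g=3 f=6, (2,3) g=3 f=8, (3,1) g=2 f=6, (3,3) g=2 f=8, (4,1) g=1 f=6, (4,3) g=1 f=8, (5,2) g=1 f=8]
step 2: expand (0,2) (f=6, h=2) → closed; open now [(0,1) g=5 f=6, (0,3) g=5 f=8, (1,1) g=4 f=6, (1,3) g=4 f=8, (2,1) g=3 f=6, (2,3) g=3 f=8, (3,1) g=2 f=6, (3,3) g=2 f=8, (4,1) g=1 f=6, (4,3) g=1 f=8, (5,2) g=1 f=8]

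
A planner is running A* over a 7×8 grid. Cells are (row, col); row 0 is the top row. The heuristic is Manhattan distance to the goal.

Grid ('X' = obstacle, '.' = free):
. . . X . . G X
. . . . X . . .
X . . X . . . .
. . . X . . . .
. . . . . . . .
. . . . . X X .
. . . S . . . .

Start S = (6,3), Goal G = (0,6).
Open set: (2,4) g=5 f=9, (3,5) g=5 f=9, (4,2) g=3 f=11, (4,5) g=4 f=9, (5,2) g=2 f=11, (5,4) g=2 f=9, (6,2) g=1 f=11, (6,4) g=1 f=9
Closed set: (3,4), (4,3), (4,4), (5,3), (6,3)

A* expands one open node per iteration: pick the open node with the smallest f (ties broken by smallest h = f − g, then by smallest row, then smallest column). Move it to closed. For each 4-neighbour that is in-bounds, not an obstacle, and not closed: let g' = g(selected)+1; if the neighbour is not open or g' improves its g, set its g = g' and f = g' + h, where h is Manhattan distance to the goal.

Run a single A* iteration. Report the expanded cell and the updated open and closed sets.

expanded=(2,4); open=[(2,5) g=6 f=9, (3,5) g=5 f=9, (4,2) g=3 f=11, (4,5) g=4 f=9, (5,2) g=2 f=11, (5,4) g=2 f=9, (6,2) g=1 f=11, (6,4) g=1 f=9]; closed=[(2,4), (3,4), (4,3), (4,4), (5,3), (6,3)]

step 1: expand (2,4) (f=9, h=4) → closed; open now [(2,5) g=6 f=9, (3,5) g=5 f=9, (4,2) g=3 f=11, (4,5) g=4 f=9, (5,2) g=2 f=11, (5,4) g=2 f=9, (6,2) g=1 f=11, (6,4) g=1 f=9]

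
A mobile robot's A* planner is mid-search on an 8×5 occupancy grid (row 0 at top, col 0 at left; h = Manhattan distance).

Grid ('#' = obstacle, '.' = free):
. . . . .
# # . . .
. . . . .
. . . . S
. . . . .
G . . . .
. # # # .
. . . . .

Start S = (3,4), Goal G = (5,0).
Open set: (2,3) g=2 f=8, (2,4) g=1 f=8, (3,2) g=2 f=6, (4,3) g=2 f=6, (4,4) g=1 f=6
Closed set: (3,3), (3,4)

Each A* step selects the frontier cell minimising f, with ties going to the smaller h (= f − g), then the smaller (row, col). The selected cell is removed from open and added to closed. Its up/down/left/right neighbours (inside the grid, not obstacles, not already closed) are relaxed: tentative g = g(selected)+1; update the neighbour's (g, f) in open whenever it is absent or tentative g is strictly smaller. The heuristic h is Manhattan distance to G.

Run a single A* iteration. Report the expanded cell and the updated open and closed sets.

expanded=(3,2); open=[(2,2) g=3 f=8, (2,3) g=2 f=8, (2,4) g=1 f=8, (3,1) g=3 f=6, (4,2) g=3 f=6, (4,3) g=2 f=6, (4,4) g=1 f=6]; closed=[(3,2), (3,3), (3,4)]

step 1: expand (3,2) (f=6, h=4) → closed; open now [(2,2) g=3 f=8, (2,3) g=2 f=8, (2,4) g=1 f=8, (3,1) g=3 f=6, (4,2) g=3 f=6, (4,3) g=2 f=6, (4,4) g=1 f=6]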